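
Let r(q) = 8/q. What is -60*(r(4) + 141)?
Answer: -8580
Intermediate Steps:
-60*(r(4) + 141) = -60*(8/4 + 141) = -60*(8*(1/4) + 141) = -60*(2 + 141) = -60*143 = -8580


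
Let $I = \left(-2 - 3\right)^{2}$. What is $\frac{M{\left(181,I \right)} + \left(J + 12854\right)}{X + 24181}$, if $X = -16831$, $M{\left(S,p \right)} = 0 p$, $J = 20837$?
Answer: $\frac{4813}{1050} \approx 4.5838$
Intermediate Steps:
$I = 25$ ($I = \left(-5\right)^{2} = 25$)
$M{\left(S,p \right)} = 0$
$\frac{M{\left(181,I \right)} + \left(J + 12854\right)}{X + 24181} = \frac{0 + \left(20837 + 12854\right)}{-16831 + 24181} = \frac{0 + 33691}{7350} = 33691 \cdot \frac{1}{7350} = \frac{4813}{1050}$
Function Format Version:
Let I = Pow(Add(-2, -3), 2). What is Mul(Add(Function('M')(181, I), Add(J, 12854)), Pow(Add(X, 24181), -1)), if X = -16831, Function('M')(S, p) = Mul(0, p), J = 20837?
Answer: Rational(4813, 1050) ≈ 4.5838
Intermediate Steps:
I = 25 (I = Pow(-5, 2) = 25)
Function('M')(S, p) = 0
Mul(Add(Function('M')(181, I), Add(J, 12854)), Pow(Add(X, 24181), -1)) = Mul(Add(0, Add(20837, 12854)), Pow(Add(-16831, 24181), -1)) = Mul(Add(0, 33691), Pow(7350, -1)) = Mul(33691, Rational(1, 7350)) = Rational(4813, 1050)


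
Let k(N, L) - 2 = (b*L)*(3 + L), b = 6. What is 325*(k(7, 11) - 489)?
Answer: 142025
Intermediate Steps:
k(N, L) = 2 + 6*L*(3 + L) (k(N, L) = 2 + (6*L)*(3 + L) = 2 + 6*L*(3 + L))
325*(k(7, 11) - 489) = 325*((2 + 6*11² + 18*11) - 489) = 325*((2 + 6*121 + 198) - 489) = 325*((2 + 726 + 198) - 489) = 325*(926 - 489) = 325*437 = 142025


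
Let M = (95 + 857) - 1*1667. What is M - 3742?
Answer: -4457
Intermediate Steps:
M = -715 (M = 952 - 1667 = -715)
M - 3742 = -715 - 3742 = -4457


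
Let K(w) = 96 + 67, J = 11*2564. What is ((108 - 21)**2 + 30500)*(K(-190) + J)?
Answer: 1079903323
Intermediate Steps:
J = 28204
K(w) = 163
((108 - 21)**2 + 30500)*(K(-190) + J) = ((108 - 21)**2 + 30500)*(163 + 28204) = (87**2 + 30500)*28367 = (7569 + 30500)*28367 = 38069*28367 = 1079903323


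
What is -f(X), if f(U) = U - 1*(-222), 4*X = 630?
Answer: -759/2 ≈ -379.50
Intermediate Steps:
X = 315/2 (X = (¼)*630 = 315/2 ≈ 157.50)
f(U) = 222 + U (f(U) = U + 222 = 222 + U)
-f(X) = -(222 + 315/2) = -1*759/2 = -759/2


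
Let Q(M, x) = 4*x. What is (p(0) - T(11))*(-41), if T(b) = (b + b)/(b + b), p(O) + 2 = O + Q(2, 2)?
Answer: -205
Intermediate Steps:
p(O) = 6 + O (p(O) = -2 + (O + 4*2) = -2 + (O + 8) = -2 + (8 + O) = 6 + O)
T(b) = 1 (T(b) = (2*b)/((2*b)) = (2*b)*(1/(2*b)) = 1)
(p(0) - T(11))*(-41) = ((6 + 0) - 1*1)*(-41) = (6 - 1)*(-41) = 5*(-41) = -205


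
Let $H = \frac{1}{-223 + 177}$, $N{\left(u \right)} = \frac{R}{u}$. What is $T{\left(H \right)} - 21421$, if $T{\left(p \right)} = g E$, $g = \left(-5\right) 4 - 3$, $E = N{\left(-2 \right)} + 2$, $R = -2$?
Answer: $-21490$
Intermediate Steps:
$N{\left(u \right)} = - \frac{2}{u}$
$H = - \frac{1}{46}$ ($H = \frac{1}{-46} = - \frac{1}{46} \approx -0.021739$)
$E = 3$ ($E = - \frac{2}{-2} + 2 = \left(-2\right) \left(- \frac{1}{2}\right) + 2 = 1 + 2 = 3$)
$g = -23$ ($g = -20 - 3 = -23$)
$T{\left(p \right)} = -69$ ($T{\left(p \right)} = \left(-23\right) 3 = -69$)
$T{\left(H \right)} - 21421 = -69 - 21421 = -21490$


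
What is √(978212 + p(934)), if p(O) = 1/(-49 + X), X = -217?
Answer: 3*√7690485334/266 ≈ 989.05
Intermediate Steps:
p(O) = -1/266 (p(O) = 1/(-49 - 217) = 1/(-266) = -1/266)
√(978212 + p(934)) = √(978212 - 1/266) = √(260204391/266) = 3*√7690485334/266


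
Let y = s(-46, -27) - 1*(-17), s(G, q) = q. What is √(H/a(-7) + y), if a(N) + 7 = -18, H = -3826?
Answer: 2*√894/5 ≈ 11.960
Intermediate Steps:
a(N) = -25 (a(N) = -7 - 18 = -25)
y = -10 (y = -27 - 1*(-17) = -27 + 17 = -10)
√(H/a(-7) + y) = √(-3826/(-25) - 10) = √(-3826*(-1/25) - 10) = √(3826/25 - 10) = √(3576/25) = 2*√894/5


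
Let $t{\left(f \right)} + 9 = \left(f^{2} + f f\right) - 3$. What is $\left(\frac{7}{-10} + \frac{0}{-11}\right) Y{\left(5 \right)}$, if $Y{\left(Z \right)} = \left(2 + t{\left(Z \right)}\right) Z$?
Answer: $-140$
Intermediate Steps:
$t{\left(f \right)} = -12 + 2 f^{2}$ ($t{\left(f \right)} = -9 - \left(3 - f^{2} - f f\right) = -9 + \left(\left(f^{2} + f^{2}\right) - 3\right) = -9 + \left(2 f^{2} - 3\right) = -9 + \left(-3 + 2 f^{2}\right) = -12 + 2 f^{2}$)
$Y{\left(Z \right)} = Z \left(-10 + 2 Z^{2}\right)$ ($Y{\left(Z \right)} = \left(2 + \left(-12 + 2 Z^{2}\right)\right) Z = \left(-10 + 2 Z^{2}\right) Z = Z \left(-10 + 2 Z^{2}\right)$)
$\left(\frac{7}{-10} + \frac{0}{-11}\right) Y{\left(5 \right)} = \left(\frac{7}{-10} + \frac{0}{-11}\right) 2 \cdot 5 \left(-5 + 5^{2}\right) = \left(7 \left(- \frac{1}{10}\right) + 0 \left(- \frac{1}{11}\right)\right) 2 \cdot 5 \left(-5 + 25\right) = \left(- \frac{7}{10} + 0\right) 2 \cdot 5 \cdot 20 = \left(- \frac{7}{10}\right) 200 = -140$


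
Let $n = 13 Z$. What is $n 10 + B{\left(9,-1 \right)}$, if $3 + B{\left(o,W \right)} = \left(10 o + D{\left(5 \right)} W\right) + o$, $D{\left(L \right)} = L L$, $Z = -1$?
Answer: $-59$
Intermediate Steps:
$D{\left(L \right)} = L^{2}$
$B{\left(o,W \right)} = -3 + 11 o + 25 W$ ($B{\left(o,W \right)} = -3 + \left(\left(10 o + 5^{2} W\right) + o\right) = -3 + \left(\left(10 o + 25 W\right) + o\right) = -3 + \left(11 o + 25 W\right) = -3 + 11 o + 25 W$)
$n = -13$ ($n = 13 \left(-1\right) = -13$)
$n 10 + B{\left(9,-1 \right)} = \left(-13\right) 10 + \left(-3 + 11 \cdot 9 + 25 \left(-1\right)\right) = -130 - -71 = -130 + 71 = -59$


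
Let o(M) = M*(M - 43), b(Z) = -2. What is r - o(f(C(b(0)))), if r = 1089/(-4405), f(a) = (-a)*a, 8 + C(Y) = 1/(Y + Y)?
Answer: -8524627749/1127680 ≈ -7559.4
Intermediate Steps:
C(Y) = -8 + 1/(2*Y) (C(Y) = -8 + 1/(Y + Y) = -8 + 1/(2*Y))
f(a) = -a²
r = -1089/4405 (r = 1089*(-1/4405) = -1089/4405 ≈ -0.24722)
o(M) = M*(-43 + M)
r - o(f(C(b(0)))) = -1089/4405 - (-(-8 + (½)/(-2))²)*(-43 - (-8 + (½)/(-2))²) = -1089/4405 - (-(-8 + (½)*(-½))²)*(-43 - (-8 + (½)*(-½))²) = -1089/4405 - (-(-8 - ¼)²)*(-43 - (-8 - ¼)²) = -1089/4405 - (-(-33/4)²)*(-43 - (-33/4)²) = -1089/4405 - (-1*1089/16)*(-43 - 1*1089/16) = -1089/4405 - (-1089)*(-43 - 1089/16)/16 = -1089/4405 - (-1089)*(-1777)/(16*16) = -1089/4405 - 1*1935153/256 = -1089/4405 - 1935153/256 = -8524627749/1127680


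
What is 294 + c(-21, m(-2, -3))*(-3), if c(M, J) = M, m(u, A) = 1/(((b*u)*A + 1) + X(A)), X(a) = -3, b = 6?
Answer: 357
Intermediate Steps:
m(u, A) = 1/(-2 + 6*A*u) (m(u, A) = 1/(((6*u)*A + 1) - 3) = 1/((6*A*u + 1) - 3) = 1/((1 + 6*A*u) - 3) = 1/(-2 + 6*A*u))
294 + c(-21, m(-2, -3))*(-3) = 294 - 21*(-3) = 294 + 63 = 357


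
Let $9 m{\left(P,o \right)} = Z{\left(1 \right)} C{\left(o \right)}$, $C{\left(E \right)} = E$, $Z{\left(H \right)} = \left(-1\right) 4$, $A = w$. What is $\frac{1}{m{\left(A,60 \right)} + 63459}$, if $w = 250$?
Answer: $\frac{3}{190297} \approx 1.5765 \cdot 10^{-5}$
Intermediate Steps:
$A = 250$
$Z{\left(H \right)} = -4$
$m{\left(P,o \right)} = - \frac{4 o}{9}$ ($m{\left(P,o \right)} = \frac{\left(-4\right) o}{9} = - \frac{4 o}{9}$)
$\frac{1}{m{\left(A,60 \right)} + 63459} = \frac{1}{\left(- \frac{4}{9}\right) 60 + 63459} = \frac{1}{- \frac{80}{3} + 63459} = \frac{1}{\frac{190297}{3}} = \frac{3}{190297}$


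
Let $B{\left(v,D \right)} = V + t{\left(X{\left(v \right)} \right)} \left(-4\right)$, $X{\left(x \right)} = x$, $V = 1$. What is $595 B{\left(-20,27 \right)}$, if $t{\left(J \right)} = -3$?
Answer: $7735$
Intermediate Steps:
$B{\left(v,D \right)} = 13$ ($B{\left(v,D \right)} = 1 - -12 = 1 + 12 = 13$)
$595 B{\left(-20,27 \right)} = 595 \cdot 13 = 7735$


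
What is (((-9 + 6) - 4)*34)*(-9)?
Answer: 2142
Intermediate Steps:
(((-9 + 6) - 4)*34)*(-9) = ((-3 - 4)*34)*(-9) = -7*34*(-9) = -238*(-9) = 2142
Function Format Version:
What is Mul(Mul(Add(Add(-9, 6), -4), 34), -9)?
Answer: 2142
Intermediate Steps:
Mul(Mul(Add(Add(-9, 6), -4), 34), -9) = Mul(Mul(Add(-3, -4), 34), -9) = Mul(Mul(-7, 34), -9) = Mul(-238, -9) = 2142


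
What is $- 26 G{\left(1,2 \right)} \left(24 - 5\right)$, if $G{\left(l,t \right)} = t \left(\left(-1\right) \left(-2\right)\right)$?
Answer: $-1976$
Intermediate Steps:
$G{\left(l,t \right)} = 2 t$ ($G{\left(l,t \right)} = t 2 = 2 t$)
$- 26 G{\left(1,2 \right)} \left(24 - 5\right) = - 26 \cdot 2 \cdot 2 \left(24 - 5\right) = \left(-26\right) 4 \cdot 19 = \left(-104\right) 19 = -1976$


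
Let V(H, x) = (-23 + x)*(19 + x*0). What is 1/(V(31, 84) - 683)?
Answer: 1/476 ≈ 0.0021008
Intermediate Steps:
V(H, x) = -437 + 19*x (V(H, x) = (-23 + x)*(19 + 0) = (-23 + x)*19 = -437 + 19*x)
1/(V(31, 84) - 683) = 1/((-437 + 19*84) - 683) = 1/((-437 + 1596) - 683) = 1/(1159 - 683) = 1/476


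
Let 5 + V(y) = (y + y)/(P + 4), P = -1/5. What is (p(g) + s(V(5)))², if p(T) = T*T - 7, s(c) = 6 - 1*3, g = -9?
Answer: 5929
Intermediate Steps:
P = -⅕ (P = -1*⅕ = -⅕ ≈ -0.20000)
V(y) = -5 + 10*y/19 (V(y) = -5 + (y + y)/(-⅕ + 4) = -5 + (2*y)/(19/5) = -5 + (2*y)*(5/19) = -5 + 10*y/19)
s(c) = 3 (s(c) = 6 - 3 = 3)
p(T) = -7 + T² (p(T) = T² - 7 = -7 + T²)
(p(g) + s(V(5)))² = ((-7 + (-9)²) + 3)² = ((-7 + 81) + 3)² = (74 + 3)² = 77² = 5929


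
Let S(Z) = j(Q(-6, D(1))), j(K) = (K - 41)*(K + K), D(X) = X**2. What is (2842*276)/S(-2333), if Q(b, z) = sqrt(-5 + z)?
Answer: -392196/1685 + 8040018*I/1685 ≈ -232.76 + 4771.5*I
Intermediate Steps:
j(K) = 2*K*(-41 + K) (j(K) = (-41 + K)*(2*K) = 2*K*(-41 + K))
S(Z) = 4*I*(-41 + 2*I) (S(Z) = 2*sqrt(-5 + 1**2)*(-41 + sqrt(-5 + 1**2)) = 2*sqrt(-5 + 1)*(-41 + sqrt(-5 + 1)) = 2*sqrt(-4)*(-41 + sqrt(-4)) = 2*(2*I)*(-41 + 2*I) = 4*I*(-41 + 2*I))
(2842*276)/S(-2333) = (2842*276)/(-8 - 164*I) = 784392*((-8 + 164*I)/26960) = 98049*(-8 + 164*I)/3370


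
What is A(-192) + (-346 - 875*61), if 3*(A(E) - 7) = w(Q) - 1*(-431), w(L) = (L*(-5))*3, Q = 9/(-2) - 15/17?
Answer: -5461429/102 ≈ -53543.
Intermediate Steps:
Q = -183/34 (Q = 9*(-1/2) - 15*1/17 = -9/2 - 15/17 = -183/34 ≈ -5.3824)
w(L) = -15*L (w(L) = -5*L*3 = -15*L)
A(E) = 18113/102 (A(E) = 7 + (-15*(-183/34) - 1*(-431))/3 = 7 + (2745/34 + 431)/3 = 7 + (1/3)*(17399/34) = 7 + 17399/102 = 18113/102)
A(-192) + (-346 - 875*61) = 18113/102 + (-346 - 875*61) = 18113/102 + (-346 - 53375) = 18113/102 - 53721 = -5461429/102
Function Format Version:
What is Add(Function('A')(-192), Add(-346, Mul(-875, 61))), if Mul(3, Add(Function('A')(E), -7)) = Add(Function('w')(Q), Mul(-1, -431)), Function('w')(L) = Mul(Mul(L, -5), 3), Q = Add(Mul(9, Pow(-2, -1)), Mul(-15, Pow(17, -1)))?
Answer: Rational(-5461429, 102) ≈ -53543.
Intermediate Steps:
Q = Rational(-183, 34) (Q = Add(Mul(9, Rational(-1, 2)), Mul(-15, Rational(1, 17))) = Add(Rational(-9, 2), Rational(-15, 17)) = Rational(-183, 34) ≈ -5.3824)
Function('w')(L) = Mul(-15, L) (Function('w')(L) = Mul(Mul(-5, L), 3) = Mul(-15, L))
Function('A')(E) = Rational(18113, 102) (Function('A')(E) = Add(7, Mul(Rational(1, 3), Add(Mul(-15, Rational(-183, 34)), Mul(-1, -431)))) = Add(7, Mul(Rational(1, 3), Add(Rational(2745, 34), 431))) = Add(7, Mul(Rational(1, 3), Rational(17399, 34))) = Add(7, Rational(17399, 102)) = Rational(18113, 102))
Add(Function('A')(-192), Add(-346, Mul(-875, 61))) = Add(Rational(18113, 102), Add(-346, Mul(-875, 61))) = Add(Rational(18113, 102), Add(-346, -53375)) = Add(Rational(18113, 102), -53721) = Rational(-5461429, 102)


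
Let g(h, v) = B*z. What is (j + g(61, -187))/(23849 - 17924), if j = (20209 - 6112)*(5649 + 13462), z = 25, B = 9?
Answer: 89802664/1975 ≈ 45470.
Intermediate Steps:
j = 269407767 (j = 14097*19111 = 269407767)
g(h, v) = 225 (g(h, v) = 9*25 = 225)
(j + g(61, -187))/(23849 - 17924) = (269407767 + 225)/(23849 - 17924) = 269407992/5925 = 269407992*(1/5925) = 89802664/1975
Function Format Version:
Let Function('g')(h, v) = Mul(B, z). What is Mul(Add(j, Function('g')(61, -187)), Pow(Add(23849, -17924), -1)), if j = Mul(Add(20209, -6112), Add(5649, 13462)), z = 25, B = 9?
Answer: Rational(89802664, 1975) ≈ 45470.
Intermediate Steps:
j = 269407767 (j = Mul(14097, 19111) = 269407767)
Function('g')(h, v) = 225 (Function('g')(h, v) = Mul(9, 25) = 225)
Mul(Add(j, Function('g')(61, -187)), Pow(Add(23849, -17924), -1)) = Mul(Add(269407767, 225), Pow(Add(23849, -17924), -1)) = Mul(269407992, Pow(5925, -1)) = Mul(269407992, Rational(1, 5925)) = Rational(89802664, 1975)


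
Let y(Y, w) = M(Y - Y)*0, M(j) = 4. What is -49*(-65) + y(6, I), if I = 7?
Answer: 3185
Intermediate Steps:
y(Y, w) = 0 (y(Y, w) = 4*0 = 0)
-49*(-65) + y(6, I) = -49*(-65) + 0 = 3185 + 0 = 3185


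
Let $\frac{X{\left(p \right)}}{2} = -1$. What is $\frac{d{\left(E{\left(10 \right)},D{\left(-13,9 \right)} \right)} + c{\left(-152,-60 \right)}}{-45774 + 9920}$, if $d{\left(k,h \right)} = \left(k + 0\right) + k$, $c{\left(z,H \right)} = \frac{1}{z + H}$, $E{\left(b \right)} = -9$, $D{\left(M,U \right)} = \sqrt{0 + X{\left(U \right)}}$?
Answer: $\frac{3817}{7601048} \approx 0.00050217$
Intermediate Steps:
$X{\left(p \right)} = -2$ ($X{\left(p \right)} = 2 \left(-1\right) = -2$)
$D{\left(M,U \right)} = i \sqrt{2}$ ($D{\left(M,U \right)} = \sqrt{0 - 2} = \sqrt{-2} = i \sqrt{2}$)
$c{\left(z,H \right)} = \frac{1}{H + z}$
$d{\left(k,h \right)} = 2 k$ ($d{\left(k,h \right)} = k + k = 2 k$)
$\frac{d{\left(E{\left(10 \right)},D{\left(-13,9 \right)} \right)} + c{\left(-152,-60 \right)}}{-45774 + 9920} = \frac{2 \left(-9\right) + \frac{1}{-60 - 152}}{-45774 + 9920} = \frac{-18 + \frac{1}{-212}}{-35854} = \left(-18 - \frac{1}{212}\right) \left(- \frac{1}{35854}\right) = \left(- \frac{3817}{212}\right) \left(- \frac{1}{35854}\right) = \frac{3817}{7601048}$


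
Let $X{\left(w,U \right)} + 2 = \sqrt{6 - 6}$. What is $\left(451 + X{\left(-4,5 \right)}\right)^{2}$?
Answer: $201601$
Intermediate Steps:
$X{\left(w,U \right)} = -2$ ($X{\left(w,U \right)} = -2 + \sqrt{6 - 6} = -2 + \sqrt{0} = -2 + 0 = -2$)
$\left(451 + X{\left(-4,5 \right)}\right)^{2} = \left(451 - 2\right)^{2} = 449^{2} = 201601$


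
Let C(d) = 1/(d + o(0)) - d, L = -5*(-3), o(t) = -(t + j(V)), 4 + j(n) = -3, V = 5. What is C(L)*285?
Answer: -93765/22 ≈ -4262.0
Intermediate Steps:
j(n) = -7 (j(n) = -4 - 3 = -7)
o(t) = 7 - t (o(t) = -(t - 7) = -(-7 + t) = 7 - t)
L = 15
C(d) = 1/(7 + d) - d (C(d) = 1/(d + (7 - 1*0)) - d = 1/(d + (7 + 0)) - d = 1/(d + 7) - d = 1/(7 + d) - d)
C(L)*285 = ((1 - 1*15**2 - 7*15)/(7 + 15))*285 = ((1 - 1*225 - 105)/22)*285 = ((1 - 225 - 105)/22)*285 = ((1/22)*(-329))*285 = -329/22*285 = -93765/22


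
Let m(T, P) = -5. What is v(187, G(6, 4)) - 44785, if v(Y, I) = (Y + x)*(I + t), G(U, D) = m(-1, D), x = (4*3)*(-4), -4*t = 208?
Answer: -52708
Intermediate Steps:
t = -52 (t = -¼*208 = -52)
x = -48 (x = 12*(-4) = -48)
G(U, D) = -5
v(Y, I) = (-52 + I)*(-48 + Y) (v(Y, I) = (Y - 48)*(I - 52) = (-48 + Y)*(-52 + I) = (-52 + I)*(-48 + Y))
v(187, G(6, 4)) - 44785 = (2496 - 52*187 - 48*(-5) - 5*187) - 44785 = (2496 - 9724 + 240 - 935) - 44785 = -7923 - 44785 = -52708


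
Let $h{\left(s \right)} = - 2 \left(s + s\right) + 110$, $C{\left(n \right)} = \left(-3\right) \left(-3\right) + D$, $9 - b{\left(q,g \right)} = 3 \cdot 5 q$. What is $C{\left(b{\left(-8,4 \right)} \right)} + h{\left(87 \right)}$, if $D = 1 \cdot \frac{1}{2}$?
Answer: $- \frac{457}{2} \approx -228.5$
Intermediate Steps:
$b{\left(q,g \right)} = 9 - 15 q$ ($b{\left(q,g \right)} = 9 - 3 \cdot 5 q = 9 - 15 q$)
$D = \frac{1}{2}$ ($D = 1 \cdot \frac{1}{2} = \frac{1}{2} \approx 0.5$)
$C{\left(n \right)} = \frac{19}{2}$ ($C{\left(n \right)} = \left(-3\right) \left(-3\right) + \frac{1}{2} = 9 + \frac{1}{2} = \frac{19}{2}$)
$h{\left(s \right)} = 110 - 4 s$ ($h{\left(s \right)} = - 2 \cdot 2 s + 110 = - 4 s + 110 = 110 - 4 s$)
$C{\left(b{\left(-8,4 \right)} \right)} + h{\left(87 \right)} = \frac{19}{2} + \left(110 - 348\right) = \frac{19}{2} - 238 = - \frac{457}{2}$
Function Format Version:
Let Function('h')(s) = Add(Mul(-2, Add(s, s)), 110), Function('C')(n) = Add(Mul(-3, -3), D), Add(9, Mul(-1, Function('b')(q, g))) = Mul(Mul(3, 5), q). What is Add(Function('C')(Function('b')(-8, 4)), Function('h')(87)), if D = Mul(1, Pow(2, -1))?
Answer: Rational(-457, 2) ≈ -228.50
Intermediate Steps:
Function('b')(q, g) = Add(9, Mul(-15, q)) (Function('b')(q, g) = Add(9, Mul(-1, Mul(Mul(3, 5), q))) = Add(9, Mul(-1, Mul(15, q))) = Add(9, Mul(-15, q)))
D = Rational(1, 2) (D = Mul(1, Rational(1, 2)) = Rational(1, 2) ≈ 0.50000)
Function('C')(n) = Rational(19, 2) (Function('C')(n) = Add(Mul(-3, -3), Rational(1, 2)) = Add(9, Rational(1, 2)) = Rational(19, 2))
Function('h')(s) = Add(110, Mul(-4, s)) (Function('h')(s) = Add(Mul(-2, Mul(2, s)), 110) = Add(Mul(-4, s), 110) = Add(110, Mul(-4, s)))
Add(Function('C')(Function('b')(-8, 4)), Function('h')(87)) = Add(Rational(19, 2), Add(110, Mul(-4, 87))) = Add(Rational(19, 2), Add(110, -348)) = Add(Rational(19, 2), -238) = Rational(-457, 2)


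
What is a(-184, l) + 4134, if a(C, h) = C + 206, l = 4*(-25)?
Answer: 4156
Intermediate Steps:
l = -100
a(C, h) = 206 + C
a(-184, l) + 4134 = (206 - 184) + 4134 = 22 + 4134 = 4156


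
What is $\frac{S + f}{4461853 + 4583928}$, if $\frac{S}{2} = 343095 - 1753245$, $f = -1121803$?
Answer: $- \frac{3942103}{9045781} \approx -0.43579$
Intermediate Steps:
$S = -2820300$ ($S = 2 \left(343095 - 1753245\right) = 2 \left(-1410150\right) = -2820300$)
$\frac{S + f}{4461853 + 4583928} = \frac{-2820300 - 1121803}{4461853 + 4583928} = - \frac{3942103}{9045781}$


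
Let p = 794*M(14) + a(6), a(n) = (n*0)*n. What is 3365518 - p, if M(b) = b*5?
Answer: 3309938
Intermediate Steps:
M(b) = 5*b
a(n) = 0 (a(n) = 0*n = 0)
p = 55580 (p = 794*(5*14) + 0 = 794*70 + 0 = 55580 + 0 = 55580)
3365518 - p = 3365518 - 1*55580 = 3365518 - 55580 = 3309938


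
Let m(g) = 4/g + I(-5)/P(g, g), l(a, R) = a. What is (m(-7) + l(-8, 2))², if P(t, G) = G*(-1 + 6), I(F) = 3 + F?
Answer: 88804/1225 ≈ 72.493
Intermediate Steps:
P(t, G) = 5*G (P(t, G) = G*5 = 5*G)
m(g) = 18/(5*g) (m(g) = 4/g + (3 - 5)/((5*g)) = 4/g - 2/(5*g) = 18/(5*g))
(m(-7) + l(-8, 2))² = ((18/5)/(-7) - 8)² = ((18/5)*(-⅐) - 8)² = (-18/35 - 8)² = (-298/35)² = 88804/1225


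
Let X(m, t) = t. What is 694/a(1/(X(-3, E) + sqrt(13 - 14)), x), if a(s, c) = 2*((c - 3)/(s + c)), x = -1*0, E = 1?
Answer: -347/6 + 347*I/6 ≈ -57.833 + 57.833*I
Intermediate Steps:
x = 0
a(s, c) = 2*(-3 + c)/(c + s) (a(s, c) = 2*((-3 + c)/(c + s)) = 2*(-3 + c)/(c + s))
694/a(1/(X(-3, E) + sqrt(13 - 14)), x) = 694/((2*(-3 + 0)/(0 + 1/(1 + sqrt(13 - 14))))) = 694/((2*(-3)/(0 + 1/(1 + sqrt(-1))))) = 694/((2*(-3)/(0 + 1/(1 + I)))) = 694/((2*(-3)/(0 + (1 - I)/2))) = 694/((2*(-3)/((1 - I)/2))) = 694/((2*(1 + I)*(-3))) = 694/(-6 - 6*I) = 694*((-6 + 6*I)/72) = 347*(-6 + 6*I)/36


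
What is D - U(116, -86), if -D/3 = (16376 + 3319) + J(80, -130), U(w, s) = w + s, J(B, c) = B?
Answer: -59355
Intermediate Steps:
U(w, s) = s + w
D = -59325 (D = -3*((16376 + 3319) + 80) = -3*(19695 + 80) = -3*19775 = -59325)
D - U(116, -86) = -59325 - (-86 + 116) = -59325 - 1*30 = -59325 - 30 = -59355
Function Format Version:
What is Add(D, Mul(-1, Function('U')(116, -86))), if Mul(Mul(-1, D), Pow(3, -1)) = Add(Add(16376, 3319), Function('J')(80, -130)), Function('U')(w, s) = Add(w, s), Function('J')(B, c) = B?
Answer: -59355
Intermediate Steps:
Function('U')(w, s) = Add(s, w)
D = -59325 (D = Mul(-3, Add(Add(16376, 3319), 80)) = Mul(-3, Add(19695, 80)) = Mul(-3, 19775) = -59325)
Add(D, Mul(-1, Function('U')(116, -86))) = Add(-59325, Mul(-1, Add(-86, 116))) = Add(-59325, Mul(-1, 30)) = Add(-59325, -30) = -59355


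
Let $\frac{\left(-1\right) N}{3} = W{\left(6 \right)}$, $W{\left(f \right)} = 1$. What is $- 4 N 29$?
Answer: $348$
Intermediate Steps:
$N = -3$ ($N = \left(-3\right) 1 = -3$)
$- 4 N 29 = \left(-4\right) \left(-3\right) 29 = 12 \cdot 29 = 348$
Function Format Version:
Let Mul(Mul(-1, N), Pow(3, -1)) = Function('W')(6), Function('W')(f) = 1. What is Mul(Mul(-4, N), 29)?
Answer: 348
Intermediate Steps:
N = -3 (N = Mul(-3, 1) = -3)
Mul(Mul(-4, N), 29) = Mul(Mul(-4, -3), 29) = Mul(12, 29) = 348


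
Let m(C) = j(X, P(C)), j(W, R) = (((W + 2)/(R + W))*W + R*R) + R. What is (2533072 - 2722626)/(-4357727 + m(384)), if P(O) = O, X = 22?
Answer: 38479462/854606797 ≈ 0.045026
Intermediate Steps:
j(W, R) = R + R² + W*(2 + W)/(R + W) (j(W, R) = (((2 + W)/(R + W))*W + R²) + R = (W*(2 + W)/(R + W) + R²) + R = (R² + W*(2 + W)/(R + W)) + R = R + R² + W*(2 + W)/(R + W))
m(C) = (528 + C³ + 22*C + 23*C²)/(22 + C) (m(C) = (C² + C³ + 22² + 2*22 + C*22 + 22*C²)/(C + 22) = (C² + C³ + 484 + 44 + 22*C + 22*C²)/(22 + C) = (528 + C³ + 22*C + 23*C²)/(22 + C))
(2533072 - 2722626)/(-4357727 + m(384)) = (2533072 - 2722626)/(-4357727 + (528 + 384³ + 22*384 + 23*384²)/(22 + 384)) = -189554/(-4357727 + (528 + 56623104 + 8448 + 23*147456)/406) = -189554/(-4357727 + (528 + 56623104 + 8448 + 3391488)/406) = -189554/(-4357727 + (1/406)*60023568) = -189554/(-4357727 + 30011784/203) = -189554/(-854606797/203) = -189554*(-203/854606797) = 38479462/854606797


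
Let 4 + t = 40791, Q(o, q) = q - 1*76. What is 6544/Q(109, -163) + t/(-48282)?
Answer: -325705501/11539398 ≈ -28.226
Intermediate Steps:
Q(o, q) = -76 + q (Q(o, q) = q - 76 = -76 + q)
t = 40787 (t = -4 + 40791 = 40787)
6544/Q(109, -163) + t/(-48282) = 6544/(-76 - 163) + 40787/(-48282) = 6544/(-239) + 40787*(-1/48282) = 6544*(-1/239) - 40787/48282 = -6544/239 - 40787/48282 = -325705501/11539398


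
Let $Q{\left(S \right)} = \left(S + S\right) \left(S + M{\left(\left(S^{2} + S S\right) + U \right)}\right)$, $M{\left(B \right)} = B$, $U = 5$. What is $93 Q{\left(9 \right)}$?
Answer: $294624$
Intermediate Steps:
$Q{\left(S \right)} = 2 S \left(5 + S + 2 S^{2}\right)$ ($Q{\left(S \right)} = \left(S + S\right) \left(S + \left(\left(S^{2} + S S\right) + 5\right)\right) = 2 S \left(S + \left(\left(S^{2} + S^{2}\right) + 5\right)\right) = 2 S \left(S + \left(2 S^{2} + 5\right)\right) = 2 S \left(S + \left(5 + 2 S^{2}\right)\right) = 2 S \left(5 + S + 2 S^{2}\right)$)
$93 Q{\left(9 \right)} = 93 \cdot 2 \cdot 9 \left(5 + 9 + 2 \cdot 9^{2}\right) = 93 \cdot 2 \cdot 9 \left(5 + 9 + 2 \cdot 81\right) = 93 \cdot 2 \cdot 9 \left(5 + 9 + 162\right) = 93 \cdot 2 \cdot 9 \cdot 176 = 93 \cdot 3168 = 294624$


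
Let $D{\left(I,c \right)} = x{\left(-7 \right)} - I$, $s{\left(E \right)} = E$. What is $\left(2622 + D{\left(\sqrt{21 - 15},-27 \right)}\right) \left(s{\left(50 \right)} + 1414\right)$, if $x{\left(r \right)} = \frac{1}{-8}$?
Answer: $3838425 - 1464 \sqrt{6} \approx 3.8348 \cdot 10^{6}$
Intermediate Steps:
$x{\left(r \right)} = - \frac{1}{8}$
$D{\left(I,c \right)} = - \frac{1}{8} - I$
$\left(2622 + D{\left(\sqrt{21 - 15},-27 \right)}\right) \left(s{\left(50 \right)} + 1414\right) = \left(2622 - \left(\frac{1}{8} + \sqrt{21 - 15}\right)\right) \left(50 + 1414\right) = \left(2622 - \left(\frac{1}{8} + \sqrt{6}\right)\right) 1464 = \left(\frac{20975}{8} - \sqrt{6}\right) 1464 = 3838425 - 1464 \sqrt{6}$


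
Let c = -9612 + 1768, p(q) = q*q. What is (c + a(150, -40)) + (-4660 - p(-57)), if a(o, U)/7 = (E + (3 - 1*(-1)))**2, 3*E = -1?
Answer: -140930/9 ≈ -15659.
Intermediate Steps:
E = -1/3 (E = (1/3)*(-1) = -1/3 ≈ -0.33333)
p(q) = q**2
a(o, U) = 847/9 (a(o, U) = 7*(-1/3 + (3 - 1*(-1)))**2 = 7*(-1/3 + (3 + 1))**2 = 7*(-1/3 + 4)**2 = 7*(11/3)**2 = 7*(121/9) = 847/9)
c = -7844
(c + a(150, -40)) + (-4660 - p(-57)) = (-7844 + 847/9) + (-4660 - 1*(-57)**2) = -69749/9 + (-4660 - 1*3249) = -69749/9 + (-4660 - 3249) = -69749/9 - 7909 = -140930/9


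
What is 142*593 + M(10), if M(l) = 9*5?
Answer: 84251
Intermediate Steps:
M(l) = 45
142*593 + M(10) = 142*593 + 45 = 84206 + 45 = 84251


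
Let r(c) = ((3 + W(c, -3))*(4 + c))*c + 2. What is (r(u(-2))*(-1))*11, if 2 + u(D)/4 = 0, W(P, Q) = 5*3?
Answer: -6358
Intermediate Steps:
W(P, Q) = 15
u(D) = -8 (u(D) = -8 + 4*0 = -8 + 0 = -8)
r(c) = 2 + c*(72 + 18*c) (r(c) = ((3 + 15)*(4 + c))*c + 2 = (18*(4 + c))*c + 2 = (72 + 18*c)*c + 2 = c*(72 + 18*c) + 2 = 2 + c*(72 + 18*c))
(r(u(-2))*(-1))*11 = ((2 + 18*(-8)**2 + 72*(-8))*(-1))*11 = ((2 + 18*64 - 576)*(-1))*11 = ((2 + 1152 - 576)*(-1))*11 = (578*(-1))*11 = -578*11 = -6358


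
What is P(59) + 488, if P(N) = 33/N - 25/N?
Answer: 28800/59 ≈ 488.14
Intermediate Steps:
P(N) = 8/N
P(59) + 488 = 8/59 + 488 = 28800/59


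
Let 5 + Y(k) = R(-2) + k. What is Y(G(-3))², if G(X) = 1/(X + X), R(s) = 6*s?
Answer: 10609/36 ≈ 294.69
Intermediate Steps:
G(X) = 1/(2*X)
Y(k) = -17 + k (Y(k) = -5 + (6*(-2) + k) = -5 + (-12 + k) = -17 + k)
Y(G(-3))² = (-17 + (½)/(-3))² = (-17 + (½)*(-⅓))² = (-17 - ⅙)² = (-103/6)² = 10609/36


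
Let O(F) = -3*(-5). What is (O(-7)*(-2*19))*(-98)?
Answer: 55860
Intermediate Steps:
O(F) = 15
(O(-7)*(-2*19))*(-98) = (15*(-2*19))*(-98) = (15*(-38))*(-98) = -570*(-98) = 55860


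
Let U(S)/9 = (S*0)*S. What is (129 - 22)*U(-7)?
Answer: 0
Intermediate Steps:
U(S) = 0 (U(S) = 9*((S*0)*S) = 9*(0*S) = 9*0 = 0)
(129 - 22)*U(-7) = (129 - 22)*0 = 107*0 = 0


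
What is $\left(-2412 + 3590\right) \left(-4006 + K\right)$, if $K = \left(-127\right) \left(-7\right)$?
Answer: $-3671826$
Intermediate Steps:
$K = 889$
$\left(-2412 + 3590\right) \left(-4006 + K\right) = \left(-2412 + 3590\right) \left(-4006 + 889\right) = 1178 \left(-3117\right) = -3671826$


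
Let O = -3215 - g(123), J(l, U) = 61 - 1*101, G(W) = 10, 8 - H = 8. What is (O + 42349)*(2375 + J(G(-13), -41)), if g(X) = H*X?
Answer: 91377890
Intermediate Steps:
H = 0 (H = 8 - 1*8 = 8 - 8 = 0)
g(X) = 0 (g(X) = 0*X = 0)
J(l, U) = -40 (J(l, U) = 61 - 101 = -40)
O = -3215 (O = -3215 - 1*0 = -3215 + 0 = -3215)
(O + 42349)*(2375 + J(G(-13), -41)) = (-3215 + 42349)*(2375 - 40) = 39134*2335 = 91377890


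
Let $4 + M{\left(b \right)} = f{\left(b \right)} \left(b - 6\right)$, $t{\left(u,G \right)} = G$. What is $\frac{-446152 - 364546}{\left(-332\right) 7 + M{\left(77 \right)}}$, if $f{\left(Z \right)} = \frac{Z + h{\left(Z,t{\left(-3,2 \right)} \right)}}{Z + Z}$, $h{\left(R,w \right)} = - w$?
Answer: $\frac{124847492}{353187} \approx 353.49$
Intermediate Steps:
$f{\left(Z \right)} = \frac{-2 + Z}{2 Z}$ ($f{\left(Z \right)} = \frac{Z - 2}{Z + Z} = \frac{Z - 2}{2 Z} = \left(-2 + Z\right) \frac{1}{2 Z} = \frac{-2 + Z}{2 Z}$)
$M{\left(b \right)} = -4 + \frac{\left(-6 + b\right) \left(-2 + b\right)}{2 b}$ ($M{\left(b \right)} = -4 + \frac{-2 + b}{2 b} \left(b - 6\right) = -4 + \frac{-2 + b}{2 b} \left(-6 + b\right) = -4 + \frac{\left(-6 + b\right) \left(-2 + b\right)}{2 b}$)
$\frac{-446152 - 364546}{\left(-332\right) 7 + M{\left(77 \right)}} = \frac{-446152 - 364546}{\left(-332\right) 7 + \left(-8 + \frac{1}{2} \cdot 77 + \frac{6}{77}\right)} = - \frac{810698}{-2324 + \left(-8 + \frac{77}{2} + 6 \cdot \frac{1}{77}\right)} = - \frac{810698}{-2324 + \left(-8 + \frac{77}{2} + \frac{6}{77}\right)} = - \frac{810698}{-2324 + \frac{4709}{154}} = - \frac{810698}{- \frac{353187}{154}} = \left(-810698\right) \left(- \frac{154}{353187}\right) = \frac{124847492}{353187}$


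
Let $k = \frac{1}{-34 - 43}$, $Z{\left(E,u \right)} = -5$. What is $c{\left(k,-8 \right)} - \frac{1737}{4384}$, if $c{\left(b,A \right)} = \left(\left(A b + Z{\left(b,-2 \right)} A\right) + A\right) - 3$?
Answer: $\frac{9690795}{337568} \approx 28.708$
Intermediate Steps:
$k = - \frac{1}{77}$ ($k = \frac{1}{-77} = - \frac{1}{77} \approx -0.012987$)
$c{\left(b,A \right)} = -3 - 4 A + A b$ ($c{\left(b,A \right)} = \left(\left(A b - 5 A\right) + A\right) - 3 = \left(\left(- 5 A + A b\right) + A\right) - 3 = \left(- 4 A + A b\right) - 3 = -3 - 4 A + A b$)
$c{\left(k,-8 \right)} - \frac{1737}{4384} = \left(-3 - -32 - - \frac{8}{77}\right) - \frac{1737}{4384} = \left(-3 + 32 + \frac{8}{77}\right) - 1737 \cdot \frac{1}{4384} = \frac{2241}{77} - \frac{1737}{4384} = \frac{9690795}{337568}$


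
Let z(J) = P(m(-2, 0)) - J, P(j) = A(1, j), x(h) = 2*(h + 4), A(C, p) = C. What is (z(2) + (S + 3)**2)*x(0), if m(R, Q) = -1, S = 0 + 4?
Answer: 384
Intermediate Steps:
x(h) = 8 + 2*h (x(h) = 2*(4 + h) = 8 + 2*h)
S = 4
P(j) = 1
z(J) = 1 - J
(z(2) + (S + 3)**2)*x(0) = ((1 - 1*2) + (4 + 3)**2)*(8 + 2*0) = ((1 - 2) + 7**2)*(8 + 0) = (-1 + 49)*8 = 48*8 = 384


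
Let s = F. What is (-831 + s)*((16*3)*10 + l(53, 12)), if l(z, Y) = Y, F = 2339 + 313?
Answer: 895932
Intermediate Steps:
F = 2652
s = 2652
(-831 + s)*((16*3)*10 + l(53, 12)) = (-831 + 2652)*((16*3)*10 + 12) = 1821*(48*10 + 12) = 1821*(480 + 12) = 1821*492 = 895932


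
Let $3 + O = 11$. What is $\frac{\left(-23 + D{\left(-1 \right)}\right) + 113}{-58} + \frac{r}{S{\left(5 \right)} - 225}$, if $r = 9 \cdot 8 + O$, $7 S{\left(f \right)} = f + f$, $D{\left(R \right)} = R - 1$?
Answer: $- \frac{17020}{9077} \approx -1.8751$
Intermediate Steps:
$O = 8$ ($O = -3 + 11 = 8$)
$D{\left(R \right)} = -1 + R$
$S{\left(f \right)} = \frac{2 f}{7}$ ($S{\left(f \right)} = \frac{f + f}{7} = \frac{2 f}{7}$)
$r = 80$ ($r = 9 \cdot 8 + 8 = 72 + 8 = 80$)
$\frac{\left(-23 + D{\left(-1 \right)}\right) + 113}{-58} + \frac{r}{S{\left(5 \right)} - 225} = \frac{\left(-23 - 2\right) + 113}{-58} + \frac{80}{\frac{2}{7} \cdot 5 - 225} = \left(\left(-23 - 2\right) + 113\right) \left(- \frac{1}{58}\right) + \frac{80}{\frac{10}{7} - 225} = \left(-25 + 113\right) \left(- \frac{1}{58}\right) + \frac{80}{- \frac{1565}{7}} = 88 \left(- \frac{1}{58}\right) + 80 \left(- \frac{7}{1565}\right) = - \frac{44}{29} - \frac{112}{313} = - \frac{17020}{9077}$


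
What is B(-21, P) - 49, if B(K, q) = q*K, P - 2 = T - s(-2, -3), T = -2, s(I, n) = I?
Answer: -91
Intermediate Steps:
P = 2 (P = 2 + (-2 - 1*(-2)) = 2 + (-2 + 2) = 2 + 0 = 2)
B(K, q) = K*q
B(-21, P) - 49 = -21*2 - 49 = -42 - 49 = -91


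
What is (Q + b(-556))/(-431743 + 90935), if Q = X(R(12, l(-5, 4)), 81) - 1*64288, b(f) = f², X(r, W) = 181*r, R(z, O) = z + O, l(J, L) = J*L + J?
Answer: -242495/340808 ≈ -0.71153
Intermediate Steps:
l(J, L) = J + J*L
R(z, O) = O + z
Q = -66641 (Q = 181*(-5*(1 + 4) + 12) - 1*64288 = 181*(-5*5 + 12) - 64288 = 181*(-25 + 12) - 64288 = 181*(-13) - 64288 = -2353 - 64288 = -66641)
(Q + b(-556))/(-431743 + 90935) = (-66641 + (-556)²)/(-431743 + 90935) = (-66641 + 309136)/(-340808) = 242495*(-1/340808) = -242495/340808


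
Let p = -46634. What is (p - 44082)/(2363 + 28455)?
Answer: -45358/15409 ≈ -2.9436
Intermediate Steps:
(p - 44082)/(2363 + 28455) = (-46634 - 44082)/(2363 + 28455) = -90716/30818 = -90716*1/30818 = -45358/15409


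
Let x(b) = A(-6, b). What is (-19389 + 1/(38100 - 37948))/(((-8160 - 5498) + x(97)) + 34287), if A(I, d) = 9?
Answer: -2947127/3136976 ≈ -0.93948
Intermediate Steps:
x(b) = 9
(-19389 + 1/(38100 - 37948))/(((-8160 - 5498) + x(97)) + 34287) = (-19389 + 1/(38100 - 37948))/(((-8160 - 5498) + 9) + 34287) = (-19389 + 1/152)/((-13658 + 9) + 34287) = (-19389 + 1/152)/(-13649 + 34287) = -2947127/152/20638 = -2947127/152*1/20638 = -2947127/3136976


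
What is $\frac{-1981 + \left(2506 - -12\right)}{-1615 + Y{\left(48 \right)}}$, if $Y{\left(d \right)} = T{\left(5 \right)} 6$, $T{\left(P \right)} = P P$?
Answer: $- \frac{537}{1465} \approx -0.36655$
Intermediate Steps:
$T{\left(P \right)} = P^{2}$
$Y{\left(d \right)} = 150$ ($Y{\left(d \right)} = 5^{2} \cdot 6 = 25 \cdot 6 = 150$)
$\frac{-1981 + \left(2506 - -12\right)}{-1615 + Y{\left(48 \right)}} = \frac{-1981 + \left(2506 - -12\right)}{-1615 + 150} = \frac{-1981 + \left(2506 + 12\right)}{-1465} = \left(-1981 + 2518\right) \left(- \frac{1}{1465}\right) = 537 \left(- \frac{1}{1465}\right) = - \frac{537}{1465}$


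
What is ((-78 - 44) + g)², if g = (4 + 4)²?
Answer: 3364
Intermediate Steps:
g = 64 (g = 8² = 64)
((-78 - 44) + g)² = ((-78 - 44) + 64)² = (-122 + 64)² = (-58)² = 3364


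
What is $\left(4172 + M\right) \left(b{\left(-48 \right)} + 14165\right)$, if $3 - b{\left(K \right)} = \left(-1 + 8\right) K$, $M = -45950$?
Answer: $-605948112$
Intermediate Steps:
$b{\left(K \right)} = 3 - 7 K$ ($b{\left(K \right)} = 3 - \left(-1 + 8\right) K = 3 - 7 K$)
$\left(4172 + M\right) \left(b{\left(-48 \right)} + 14165\right) = \left(4172 - 45950\right) \left(\left(3 - -336\right) + 14165\right) = - 41778 \left(\left(3 + 336\right) + 14165\right) = - 41778 \left(339 + 14165\right) = \left(-41778\right) 14504 = -605948112$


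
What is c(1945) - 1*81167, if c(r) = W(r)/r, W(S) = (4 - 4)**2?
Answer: -81167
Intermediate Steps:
W(S) = 0 (W(S) = 0**2 = 0)
c(r) = 0 (c(r) = 0/r = 0)
c(1945) - 1*81167 = 0 - 1*81167 = 0 - 81167 = -81167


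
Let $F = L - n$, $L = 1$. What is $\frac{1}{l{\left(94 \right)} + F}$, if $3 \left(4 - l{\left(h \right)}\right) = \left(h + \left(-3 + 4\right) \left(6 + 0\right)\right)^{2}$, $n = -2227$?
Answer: $- \frac{3}{3304} \approx -0.00090799$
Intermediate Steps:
$F = 2228$ ($F = 1 - -2227 = 1 + 2227 = 2228$)
$l{\left(h \right)} = 4 - \frac{\left(6 + h\right)^{2}}{3}$ ($l{\left(h \right)} = 4 - \frac{\left(h + \left(-3 + 4\right) \left(6 + 0\right)\right)^{2}}{3} = 4 - \frac{\left(h + 1 \cdot 6\right)^{2}}{3} = 4 - \frac{\left(h + 6\right)^{2}}{3} = 4 - \frac{\left(6 + h\right)^{2}}{3}$)
$\frac{1}{l{\left(94 \right)} + F} = \frac{1}{\left(4 - \frac{\left(6 + 94\right)^{2}}{3}\right) + 2228} = \frac{1}{\left(4 - \frac{100^{2}}{3}\right) + 2228} = \frac{1}{\left(4 - \frac{10000}{3}\right) + 2228} = \frac{1}{- \frac{9988}{3} + 2228} = \frac{1}{- \frac{3304}{3}} = - \frac{3}{3304}$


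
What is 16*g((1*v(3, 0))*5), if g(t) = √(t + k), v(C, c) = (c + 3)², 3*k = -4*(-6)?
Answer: 16*√53 ≈ 116.48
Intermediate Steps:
k = 8 (k = (-4*(-6))/3 = (⅓)*24 = 8)
v(C, c) = (3 + c)²
g(t) = √(8 + t) (g(t) = √(t + 8) = √(8 + t))
16*g((1*v(3, 0))*5) = 16*√(8 + (1*(3 + 0)²)*5) = 16*√(8 + (1*3²)*5) = 16*√(8 + (1*9)*5) = 16*√(8 + 9*5) = 16*√(8 + 45) = 16*√53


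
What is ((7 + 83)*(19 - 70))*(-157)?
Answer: 720630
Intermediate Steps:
((7 + 83)*(19 - 70))*(-157) = (90*(-51))*(-157) = -4590*(-157) = 720630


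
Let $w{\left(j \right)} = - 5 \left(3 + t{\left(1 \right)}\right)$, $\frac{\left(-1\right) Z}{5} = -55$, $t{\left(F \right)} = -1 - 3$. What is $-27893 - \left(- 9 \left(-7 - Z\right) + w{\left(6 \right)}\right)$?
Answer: $-30436$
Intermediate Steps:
$t{\left(F \right)} = -4$ ($t{\left(F \right)} = -1 - 3 = -4$)
$Z = 275$ ($Z = \left(-5\right) \left(-55\right) = 275$)
$w{\left(j \right)} = 5$ ($w{\left(j \right)} = - 5 \left(3 - 4\right) = \left(-5\right) \left(-1\right) = 5$)
$-27893 - \left(- 9 \left(-7 - Z\right) + w{\left(6 \right)}\right) = -27893 - \left(- 9 \left(-7 - 275\right) + 5\right) = -27893 - \left(\left(-9\right) \left(-282\right) + 5\right) = -27893 - \left(2538 + 5\right) = -27893 - 2543 = -30436$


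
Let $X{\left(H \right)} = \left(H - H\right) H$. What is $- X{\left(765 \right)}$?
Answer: $0$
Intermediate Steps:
$X{\left(H \right)} = 0$ ($X{\left(H \right)} = 0 H = 0$)
$- X{\left(765 \right)} = \left(-1\right) 0 = 0$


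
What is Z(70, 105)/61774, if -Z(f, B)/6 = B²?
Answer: -33075/30887 ≈ -1.0708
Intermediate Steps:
Z(f, B) = -6*B²
Z(70, 105)/61774 = -6*105²/61774 = -6*11025*(1/61774) = -66150*1/61774 = -33075/30887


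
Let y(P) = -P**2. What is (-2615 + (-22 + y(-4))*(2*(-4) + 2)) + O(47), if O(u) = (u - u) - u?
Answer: -2434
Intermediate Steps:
O(u) = -u (O(u) = 0 - u = -u)
(-2615 + (-22 + y(-4))*(2*(-4) + 2)) + O(47) = (-2615 + (-22 - 1*(-4)**2)*(2*(-4) + 2)) - 1*47 = (-2615 + (-22 - 1*16)*(-8 + 2)) - 47 = (-2615 + (-22 - 16)*(-6)) - 47 = (-2615 - 38*(-6)) - 47 = (-2615 + 228) - 47 = -2387 - 47 = -2434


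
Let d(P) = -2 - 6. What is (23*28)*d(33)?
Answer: -5152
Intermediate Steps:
d(P) = -8
(23*28)*d(33) = (23*28)*(-8) = 644*(-8) = -5152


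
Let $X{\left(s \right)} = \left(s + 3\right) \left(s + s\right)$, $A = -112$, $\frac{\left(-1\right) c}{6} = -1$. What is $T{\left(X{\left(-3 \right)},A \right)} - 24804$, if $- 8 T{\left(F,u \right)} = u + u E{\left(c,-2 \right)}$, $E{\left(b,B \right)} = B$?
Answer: $-24818$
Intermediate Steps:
$c = 6$ ($c = \left(-6\right) \left(-1\right) = 6$)
$X{\left(s \right)} = 2 s \left(3 + s\right)$ ($X{\left(s \right)} = \left(3 + s\right) 2 s = 2 s \left(3 + s\right)$)
$T{\left(F,u \right)} = \frac{u}{8}$ ($T{\left(F,u \right)} = - \frac{u + u \left(-2\right)}{8} = - \frac{u - 2 u}{8} = - \frac{\left(-1\right) u}{8} = \frac{u}{8}$)
$T{\left(X{\left(-3 \right)},A \right)} - 24804 = \frac{1}{8} \left(-112\right) - 24804 = -14 - 24804 = -24818$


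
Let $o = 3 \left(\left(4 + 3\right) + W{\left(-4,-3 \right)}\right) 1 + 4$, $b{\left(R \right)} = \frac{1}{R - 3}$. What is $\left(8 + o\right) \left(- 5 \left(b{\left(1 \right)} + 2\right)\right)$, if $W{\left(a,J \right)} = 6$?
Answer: $- \frac{765}{2} \approx -382.5$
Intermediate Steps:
$b{\left(R \right)} = \frac{1}{-3 + R}$
$o = 43$ ($o = 3 \left(\left(4 + 3\right) + 6\right) 1 + 4 = 3 \left(7 + 6\right) 1 + 4 = 3 \cdot 13 \cdot 1 + 4 = 3 \cdot 13 + 4 = 39 + 4 = 43$)
$\left(8 + o\right) \left(- 5 \left(b{\left(1 \right)} + 2\right)\right) = \left(8 + 43\right) \left(- 5 \left(\frac{1}{-3 + 1} + 2\right)\right) = 51 \left(- 5 \left(\frac{1}{-2} + 2\right)\right) = 51 \left(- 5 \left(- \frac{1}{2} + 2\right)\right) = 51 \left(\left(-5\right) \frac{3}{2}\right) = 51 \left(- \frac{15}{2}\right) = - \frac{765}{2}$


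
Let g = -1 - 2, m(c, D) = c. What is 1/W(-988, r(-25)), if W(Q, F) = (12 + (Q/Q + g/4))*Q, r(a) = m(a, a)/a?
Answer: -1/12103 ≈ -8.2624e-5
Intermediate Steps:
g = -3
r(a) = 1 (r(a) = a/a = 1)
W(Q, F) = 49*Q/4 (W(Q, F) = (12 + (Q/Q - 3/4))*Q = (12 + (1 - 3*¼))*Q = (12 + (1 - ¾))*Q = (12 + ¼)*Q = 49*Q/4)
1/W(-988, r(-25)) = 1/((49/4)*(-988)) = 1/(-12103) = -1/12103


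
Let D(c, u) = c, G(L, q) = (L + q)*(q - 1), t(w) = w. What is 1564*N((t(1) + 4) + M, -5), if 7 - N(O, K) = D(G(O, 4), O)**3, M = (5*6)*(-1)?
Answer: 391084456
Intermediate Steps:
M = -30 (M = 30*(-1) = -30)
G(L, q) = (-1 + q)*(L + q) (G(L, q) = (L + q)*(-1 + q) = (-1 + q)*(L + q))
N(O, K) = 7 - (12 + 3*O)**3 (N(O, K) = 7 - (4**2 - O - 1*4 + O*4)**3 = 7 - (16 - O - 4 + 4*O)**3 = 7 - (12 + 3*O)**3)
1564*N((t(1) + 4) + M, -5) = 1564*(7 - 27*(4 + ((1 + 4) - 30))**3) = 1564*(7 - 27*(4 + (5 - 30))**3) = 1564*(7 - 27*(4 - 25)**3) = 1564*(7 - 27*(-21)**3) = 1564*(7 - 27*(-9261)) = 1564*(7 + 250047) = 1564*250054 = 391084456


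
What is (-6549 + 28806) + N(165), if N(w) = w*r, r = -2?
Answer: 21927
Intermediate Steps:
N(w) = -2*w (N(w) = w*(-2) = -2*w)
(-6549 + 28806) + N(165) = (-6549 + 28806) - 2*165 = 22257 - 330 = 21927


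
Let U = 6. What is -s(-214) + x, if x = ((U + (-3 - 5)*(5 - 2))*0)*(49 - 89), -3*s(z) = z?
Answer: -214/3 ≈ -71.333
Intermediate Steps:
s(z) = -z/3
x = 0 (x = ((6 + (-3 - 5)*(5 - 2))*0)*(49 - 89) = ((6 - 8*3)*0)*(-40) = ((6 - 24)*0)*(-40) = -18*0*(-40) = 0*(-40) = 0)
-s(-214) + x = -(-1)*(-214)/3 + 0 = -1*214/3 + 0 = -214/3 + 0 = -214/3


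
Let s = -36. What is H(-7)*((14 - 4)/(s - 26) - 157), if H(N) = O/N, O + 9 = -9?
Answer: -12528/31 ≈ -404.13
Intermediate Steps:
O = -18 (O = -9 - 9 = -18)
H(N) = -18/N
H(-7)*((14 - 4)/(s - 26) - 157) = (-18/(-7))*((14 - 4)/(-36 - 26) - 157) = (-18*(-1/7))*(10/(-62) - 157) = 18*(10*(-1/62) - 157)/7 = 18*(-5/31 - 157)/7 = (18/7)*(-4872/31) = -12528/31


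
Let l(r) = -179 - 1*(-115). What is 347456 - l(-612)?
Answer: 347520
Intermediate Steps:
l(r) = -64 (l(r) = -179 + 115 = -64)
347456 - l(-612) = 347456 - 1*(-64) = 347456 + 64 = 347520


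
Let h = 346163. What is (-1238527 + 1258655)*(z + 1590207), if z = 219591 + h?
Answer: 43395183008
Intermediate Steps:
z = 565754 (z = 219591 + 346163 = 565754)
(-1238527 + 1258655)*(z + 1590207) = (-1238527 + 1258655)*(565754 + 1590207) = 20128*2155961 = 43395183008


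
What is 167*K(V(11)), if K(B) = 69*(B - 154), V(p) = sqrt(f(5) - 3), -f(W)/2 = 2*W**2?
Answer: -1774542 + 11523*I*sqrt(103) ≈ -1.7745e+6 + 1.1695e+5*I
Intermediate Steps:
f(W) = -4*W**2
V(p) = I*sqrt(103) (V(p) = sqrt(-4*5**2 - 3) = sqrt(-4*25 - 3) = sqrt(-100 - 3) = sqrt(-103) = I*sqrt(103))
K(B) = -10626 + 69*B (K(B) = 69*(-154 + B) = -10626 + 69*B)
167*K(V(11)) = 167*(-10626 + 69*(I*sqrt(103))) = 167*(-10626 + 69*I*sqrt(103)) = -1774542 + 11523*I*sqrt(103)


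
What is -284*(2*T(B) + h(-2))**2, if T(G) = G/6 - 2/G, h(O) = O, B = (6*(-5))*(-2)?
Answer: -20550524/225 ≈ -91336.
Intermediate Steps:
B = 60 (B = -30*(-2) = 60)
T(G) = -2/G + G/6 (T(G) = G*(1/6) - 2/G = G/6 - 2/G = -2/G + G/6)
-284*(2*T(B) + h(-2))**2 = -284*(2*(-2/60 + (1/6)*60) - 2)**2 = -284*(2*(-2*1/60 + 10) - 2)**2 = -284*(2*(-1/30 + 10) - 2)**2 = -284*(2*(299/30) - 2)**2 = -284*(299/15 - 2)**2 = -284*(269/15)**2 = -284*72361/225 = -20550524/225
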